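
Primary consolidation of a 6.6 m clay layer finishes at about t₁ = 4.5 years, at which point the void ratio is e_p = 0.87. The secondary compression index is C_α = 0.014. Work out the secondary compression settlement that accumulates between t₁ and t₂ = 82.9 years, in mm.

Secondary compression: S_s = C_α·H/(1+e_p)·log₁₀(t₂/t₁)
S_s = 0.014×6.6/(1+0.87)×log₁₀(82.9/4.5)
    = 0.04941 × 1.265 = 0.06252 m

S_s ≈ 62.5 mm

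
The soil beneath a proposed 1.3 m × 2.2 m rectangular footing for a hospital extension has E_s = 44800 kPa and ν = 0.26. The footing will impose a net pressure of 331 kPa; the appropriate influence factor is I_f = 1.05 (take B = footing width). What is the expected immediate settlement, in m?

Immediate (elastic) settlement: S_e = q·B·(1−ν²)/E_s · I_f.
S_e = 331 × 1.3 × (1 − 0.26²) / 44800 × 1.05
    = 331 × 1.3 × 0.9324 / 44800 × 1.05
    = 0.009403 m

S_e ≈ 0.0094 m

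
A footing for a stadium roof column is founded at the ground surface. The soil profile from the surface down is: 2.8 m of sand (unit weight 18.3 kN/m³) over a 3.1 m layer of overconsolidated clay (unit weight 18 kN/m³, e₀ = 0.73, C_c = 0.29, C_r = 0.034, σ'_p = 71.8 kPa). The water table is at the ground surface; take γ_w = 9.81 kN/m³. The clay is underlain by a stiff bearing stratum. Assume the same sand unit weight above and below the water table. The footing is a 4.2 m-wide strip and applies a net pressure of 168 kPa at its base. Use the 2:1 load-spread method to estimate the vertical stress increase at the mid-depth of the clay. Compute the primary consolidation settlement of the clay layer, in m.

S_c ≈ 0.132 m

Mid-depth of clay below the ground surface: z = 2.8 + 3.1/2 = 4.35 m.
Total vertical stress at mid-clay: σ_v = 18.3×2.8 + 18×1.55 = 79.14 kPa.
Pore pressure: u = 9.81×(4.35 − 0) = 42.673 kPa.
Initial effective stress: σ'_0 = σ_v − u = 79.14 − 42.673 = 36.467 kPa.
Stress increase at mid-clay by the 2:1 spreading method:
Δσ = qB/(B+z) = 168×4.2/(4.2+4.35) = 82.526 kPa
Final effective stress: σ'_f = 36.467 + 82.526 = 118.99 kPa.
σ'_f = 118.99 > σ'_p = 71.8 kPa, so the stress path crosses the preconsolidation pressure — recompression up to σ'_p, then virgin compression beyond:
S_c = H/(1+e₀)·[C_r·log₁₀(σ'_p/σ'_0) + C_c·log₁₀(σ'_f/σ'_p)]
    = 3.1/1.73 × [0.034×log₁₀(71.8/36.467) + 0.29×log₁₀(118.99/71.8)]
    = 1.7919 × [0.010004 + 0.063622] = 0.1319 m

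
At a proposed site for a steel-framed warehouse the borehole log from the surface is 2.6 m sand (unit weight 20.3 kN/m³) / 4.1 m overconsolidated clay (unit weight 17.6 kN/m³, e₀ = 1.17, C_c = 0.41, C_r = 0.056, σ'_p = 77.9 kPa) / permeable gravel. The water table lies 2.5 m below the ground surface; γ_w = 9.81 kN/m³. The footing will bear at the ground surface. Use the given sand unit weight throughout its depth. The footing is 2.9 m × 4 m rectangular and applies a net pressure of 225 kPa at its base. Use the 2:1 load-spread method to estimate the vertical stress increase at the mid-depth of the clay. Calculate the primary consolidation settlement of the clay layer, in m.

Mid-depth of clay below the ground surface: z = 2.6 + 4.1/2 = 4.65 m.
Total vertical stress at mid-clay: σ_v = 20.3×2.6 + 17.6×2.05 = 88.86 kPa.
Pore pressure: u = 9.81×(4.65 − 2.5) = 21.091 kPa.
Initial effective stress: σ'_0 = σ_v − u = 88.86 − 21.091 = 67.769 kPa.
Stress increase at mid-clay by the 2:1 spreading method:
Δσ = qBL/((B+z)(L+z)) = 225×2.9×4/((2.9+4.65)(4+4.65)) = 39.965 kPa
Final effective stress: σ'_f = 67.769 + 39.965 = 107.73 kPa.
σ'_f = 107.73 > σ'_p = 77.9 kPa, so the stress path crosses the preconsolidation pressure — recompression up to σ'_p, then virgin compression beyond:
S_c = H/(1+e₀)·[C_r·log₁₀(σ'_p/σ'_0) + C_c·log₁₀(σ'_f/σ'_p)]
    = 4.1/2.17 × [0.056×log₁₀(77.9/67.769) + 0.41×log₁₀(107.73/77.9)]
    = 1.8894 × [0.0033884 + 0.057728] = 0.1155 m

S_c ≈ 0.115 m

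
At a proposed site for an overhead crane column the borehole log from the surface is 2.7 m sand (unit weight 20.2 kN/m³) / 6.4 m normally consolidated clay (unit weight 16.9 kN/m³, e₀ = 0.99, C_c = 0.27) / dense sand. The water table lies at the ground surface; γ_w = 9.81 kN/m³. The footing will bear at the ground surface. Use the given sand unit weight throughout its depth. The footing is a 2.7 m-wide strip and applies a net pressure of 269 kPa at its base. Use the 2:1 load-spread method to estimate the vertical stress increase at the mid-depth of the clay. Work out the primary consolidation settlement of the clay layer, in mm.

Mid-depth of clay below the ground surface: z = 2.7 + 6.4/2 = 5.9 m.
Total vertical stress at mid-clay: σ_v = 20.2×2.7 + 16.9×3.2 = 108.62 kPa.
Pore pressure: u = 9.81×(5.9 − 0) = 57.879 kPa.
Initial effective stress: σ'_0 = σ_v − u = 108.62 − 57.879 = 50.741 kPa.
Stress increase at mid-clay by the 2:1 spreading method:
Δσ = qB/(B+z) = 269×2.7/(2.7+5.9) = 84.453 kPa
Final effective stress: σ'_f = σ'_0 + Δσ = 50.741 + 84.453 = 135.19 kPa.
Normally consolidated clay, so the full stress increment lies on the virgin compression line:
S_c = C_c·H/(1+e₀)·log₁₀(σ'_f/σ'_0) = 0.27×6.4/(1+0.99)×log₁₀(135.19/50.741)
    = 0.86834 × 0.42559 = 0.3696 m

S_c ≈ 370 mm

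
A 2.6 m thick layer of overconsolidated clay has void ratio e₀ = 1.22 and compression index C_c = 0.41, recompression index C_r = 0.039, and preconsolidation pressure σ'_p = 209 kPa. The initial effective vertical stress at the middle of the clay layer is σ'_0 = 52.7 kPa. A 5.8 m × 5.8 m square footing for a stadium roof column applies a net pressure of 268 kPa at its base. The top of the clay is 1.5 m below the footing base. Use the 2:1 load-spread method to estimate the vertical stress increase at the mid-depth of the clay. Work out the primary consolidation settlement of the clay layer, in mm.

S_c ≈ 23.8 mm

Mid-depth of clay below the footing base: z = 1.5 + 2.6/2 = 2.8 m.
Stress increase at mid-clay by the 2:1 spreading method:
Δσ = qBL/((B+z)(L+z)) = 268×5.8×5.8/((5.8+2.8)(5.8+2.8)) = 121.9 kPa
Final effective stress: σ'_f = 52.7 + 121.9 = 174.6 kPa.
σ'_f = 174.6 ≤ σ'_p = 209 kPa, so the clay remains overconsolidated and only the recompression index applies:
S_c = C_r·H/(1+e₀)·log₁₀(σ'_f/σ'_0) = 0.039×2.6/2.22×log₁₀(174.6/52.7)
    = 0.045677 × 0.52023 = 0.02376 m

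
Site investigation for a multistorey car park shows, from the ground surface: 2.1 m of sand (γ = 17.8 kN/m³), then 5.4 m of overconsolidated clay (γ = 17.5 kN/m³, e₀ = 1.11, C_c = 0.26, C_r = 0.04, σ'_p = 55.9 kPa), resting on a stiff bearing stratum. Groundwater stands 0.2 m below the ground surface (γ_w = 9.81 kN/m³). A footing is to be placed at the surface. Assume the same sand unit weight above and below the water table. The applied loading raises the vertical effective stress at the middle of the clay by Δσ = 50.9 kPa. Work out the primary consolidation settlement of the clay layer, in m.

S_c ≈ 0.154 m

Mid-depth of clay below the ground surface: z = 2.1 + 5.4/2 = 4.8 m.
Total vertical stress at mid-clay: σ_v = 17.8×2.1 + 17.5×2.7 = 84.63 kPa.
Pore pressure: u = 9.81×(4.8 − 0.2) = 45.126 kPa.
Initial effective stress: σ'_0 = σ_v − u = 84.63 − 45.126 = 39.504 kPa.
Final effective stress: σ'_f = 39.504 + 50.9 = 90.404 kPa.
σ'_f = 90.404 > σ'_p = 55.9 kPa, so the stress path crosses the preconsolidation pressure — recompression up to σ'_p, then virgin compression beyond:
S_c = H/(1+e₀)·[C_r·log₁₀(σ'_p/σ'_0) + C_c·log₁₀(σ'_f/σ'_p)]
    = 5.4/2.11 × [0.04×log₁₀(55.9/39.504) + 0.26×log₁₀(90.404/55.9)]
    = 2.5592 × [0.0060308 + 0.054282] = 0.1544 m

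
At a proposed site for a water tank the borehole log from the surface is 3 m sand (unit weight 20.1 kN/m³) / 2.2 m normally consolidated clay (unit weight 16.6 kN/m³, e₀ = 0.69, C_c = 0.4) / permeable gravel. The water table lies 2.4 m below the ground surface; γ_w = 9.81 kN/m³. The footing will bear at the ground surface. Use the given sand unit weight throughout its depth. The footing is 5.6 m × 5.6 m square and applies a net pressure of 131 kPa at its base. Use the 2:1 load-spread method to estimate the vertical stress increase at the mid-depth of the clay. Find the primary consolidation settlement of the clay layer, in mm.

Mid-depth of clay below the ground surface: z = 3 + 2.2/2 = 4.1 m.
Total vertical stress at mid-clay: σ_v = 20.1×3 + 16.6×1.1 = 78.56 kPa.
Pore pressure: u = 9.81×(4.1 − 2.4) = 16.677 kPa.
Initial effective stress: σ'_0 = σ_v − u = 78.56 − 16.677 = 61.883 kPa.
Stress increase at mid-clay by the 2:1 spreading method:
Δσ = qBL/((B+z)(L+z)) = 131×5.6×5.6/((5.6+4.1)(5.6+4.1)) = 43.662 kPa
Final effective stress: σ'_f = σ'_0 + Δσ = 61.883 + 43.662 = 105.55 kPa.
Normally consolidated clay, so the full stress increment lies on the virgin compression line:
S_c = C_c·H/(1+e₀)·log₁₀(σ'_f/σ'_0) = 0.4×2.2/(1+0.69)×log₁₀(105.55/61.883)
    = 0.52071 × 0.23189 = 0.1207 m

S_c ≈ 121 mm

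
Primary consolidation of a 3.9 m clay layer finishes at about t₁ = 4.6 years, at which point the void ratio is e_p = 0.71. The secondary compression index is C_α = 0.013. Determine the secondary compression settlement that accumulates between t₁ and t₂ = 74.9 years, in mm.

Secondary compression: S_s = C_α·H/(1+e_p)·log₁₀(t₂/t₁)
S_s = 0.013×3.9/(1+0.71)×log₁₀(74.9/4.6)
    = 0.02965 × 1.212 = 0.03593 m

S_s ≈ 35.9 mm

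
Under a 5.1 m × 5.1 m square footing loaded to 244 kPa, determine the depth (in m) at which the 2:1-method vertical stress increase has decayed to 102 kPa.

z ≈ 2.79 m

2:1 spreading — at depth z the loaded area has grown by z in each plan dimension:
qB²/(B+z)² = Δσ_z ⇒ z = B(√(q/Δσ_z) − 1) = 5.1×(√(244/102) − 1) = 2.788 m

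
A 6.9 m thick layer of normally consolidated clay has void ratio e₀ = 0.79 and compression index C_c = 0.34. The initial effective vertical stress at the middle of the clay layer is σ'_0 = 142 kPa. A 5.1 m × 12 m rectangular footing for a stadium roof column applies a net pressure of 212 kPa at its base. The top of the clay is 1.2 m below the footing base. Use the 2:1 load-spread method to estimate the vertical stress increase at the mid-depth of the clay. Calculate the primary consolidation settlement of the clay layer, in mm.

S_c ≈ 254 mm

Mid-depth of clay below the footing base: z = 1.2 + 6.9/2 = 4.65 m.
Stress increase at mid-clay by the 2:1 spreading method:
Δσ = qBL/((B+z)(L+z)) = 212×5.1×12/((5.1+4.65)(12+4.65)) = 79.922 kPa
Final effective stress: σ'_f = σ'_0 + Δσ = 142 + 79.922 = 221.92 kPa.
Normally consolidated clay, so the full stress increment lies on the virgin compression line:
S_c = C_c·H/(1+e₀)·log₁₀(σ'_f/σ'_0) = 0.34×6.9/(1+0.79)×log₁₀(221.92/142)
    = 1.3106 × 0.19391 = 0.2541 m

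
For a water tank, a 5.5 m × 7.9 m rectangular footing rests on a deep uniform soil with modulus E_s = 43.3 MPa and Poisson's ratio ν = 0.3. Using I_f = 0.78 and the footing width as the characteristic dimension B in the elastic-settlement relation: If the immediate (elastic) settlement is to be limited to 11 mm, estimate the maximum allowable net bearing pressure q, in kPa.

E_s = 43.3 MPa = 43300 kPa.
S_e = q·B·(1−ν²)/E_s · I_f  ⇒  q = S_e·E_s / (B·(1−ν²)·I_f).
q = 0.011 × 43300 / (5.5 × 0.91 × 0.78) = 122 kPa

q ≈ 122 kPa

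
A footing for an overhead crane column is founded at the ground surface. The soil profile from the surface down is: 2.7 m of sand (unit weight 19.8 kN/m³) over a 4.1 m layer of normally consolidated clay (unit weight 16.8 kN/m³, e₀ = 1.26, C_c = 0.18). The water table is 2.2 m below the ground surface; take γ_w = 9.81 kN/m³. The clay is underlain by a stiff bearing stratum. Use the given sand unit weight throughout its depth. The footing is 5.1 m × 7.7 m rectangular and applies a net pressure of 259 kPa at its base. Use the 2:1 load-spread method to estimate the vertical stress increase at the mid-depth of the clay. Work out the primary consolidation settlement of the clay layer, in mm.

S_c ≈ 119 mm

Mid-depth of clay below the ground surface: z = 2.7 + 4.1/2 = 4.75 m.
Total vertical stress at mid-clay: σ_v = 19.8×2.7 + 16.8×2.05 = 87.9 kPa.
Pore pressure: u = 9.81×(4.75 − 2.2) = 25.015 kPa.
Initial effective stress: σ'_0 = σ_v − u = 87.9 − 25.015 = 62.885 kPa.
Stress increase at mid-clay by the 2:1 spreading method:
Δσ = qBL/((B+z)(L+z)) = 259×5.1×7.7/((5.1+4.75)(7.7+4.75)) = 82.938 kPa
Final effective stress: σ'_f = σ'_0 + Δσ = 62.885 + 82.938 = 145.82 kPa.
Normally consolidated clay, so the full stress increment lies on the virgin compression line:
S_c = C_c·H/(1+e₀)·log₁₀(σ'_f/σ'_0) = 0.18×4.1/(1+1.26)×log₁₀(145.82/62.885)
    = 0.32655 × 0.36527 = 0.1193 m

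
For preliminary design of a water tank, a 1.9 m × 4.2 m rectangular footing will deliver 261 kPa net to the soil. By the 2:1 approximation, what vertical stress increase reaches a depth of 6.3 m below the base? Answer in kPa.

Δσ_z ≈ 24.2 kPa

By the 2:1 method the load spreads at 1 horizontal : 2 vertical, so at depth z the loaded area has grown by z in each plan dimension:
Δσ = qBL/((B+z)(L+z)) = 261×1.9×4.2/((1.9+6.3)(4.2+6.3)) = 24.19 kPa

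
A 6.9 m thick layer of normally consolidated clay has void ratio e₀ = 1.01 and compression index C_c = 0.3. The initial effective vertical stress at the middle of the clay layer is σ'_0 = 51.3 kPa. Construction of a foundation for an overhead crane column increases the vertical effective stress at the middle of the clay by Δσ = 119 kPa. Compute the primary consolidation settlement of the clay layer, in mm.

S_c ≈ 537 mm

Final effective stress: σ'_f = σ'_0 + Δσ = 51.3 + 119 = 170.3 kPa.
Normally consolidated clay, so the full stress increment lies on the virgin compression line:
S_c = C_c·H/(1+e₀)·log₁₀(σ'_f/σ'_0) = 0.3×6.9/(1+1.01)×log₁₀(170.3/51.3)
    = 1.0299 × 0.5211 = 0.5367 m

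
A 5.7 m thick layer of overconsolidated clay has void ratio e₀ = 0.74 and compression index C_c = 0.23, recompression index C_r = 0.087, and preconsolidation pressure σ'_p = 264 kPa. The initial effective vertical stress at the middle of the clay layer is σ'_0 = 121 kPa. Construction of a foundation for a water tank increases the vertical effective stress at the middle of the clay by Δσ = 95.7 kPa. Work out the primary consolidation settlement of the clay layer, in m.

S_c ≈ 0.0721 m

Final effective stress: σ'_f = 121 + 95.7 = 216.7 kPa.
σ'_f = 216.7 ≤ σ'_p = 264 kPa, so the clay remains overconsolidated and only the recompression index applies:
S_c = C_r·H/(1+e₀)·log₁₀(σ'_f/σ'_0) = 0.087×5.7/1.74×log₁₀(216.7/121)
    = 0.285 × 0.25307 = 0.07213 m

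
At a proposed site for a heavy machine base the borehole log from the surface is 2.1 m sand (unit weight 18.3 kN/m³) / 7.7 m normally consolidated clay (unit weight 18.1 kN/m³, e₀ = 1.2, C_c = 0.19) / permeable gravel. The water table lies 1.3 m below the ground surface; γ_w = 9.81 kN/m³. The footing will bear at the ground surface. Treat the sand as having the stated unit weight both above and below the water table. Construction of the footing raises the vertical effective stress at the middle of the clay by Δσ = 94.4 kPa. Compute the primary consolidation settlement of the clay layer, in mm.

Mid-depth of clay below the ground surface: z = 2.1 + 7.7/2 = 5.95 m.
Total vertical stress at mid-clay: σ_v = 18.3×2.1 + 18.1×3.85 = 108.12 kPa.
Pore pressure: u = 9.81×(5.95 − 1.3) = 45.617 kPa.
Initial effective stress: σ'_0 = σ_v − u = 108.12 − 45.617 = 62.503 kPa.
Final effective stress: σ'_f = σ'_0 + Δσ = 62.503 + 94.4 = 156.9 kPa.
Normally consolidated clay, so the full stress increment lies on the virgin compression line:
S_c = C_c·H/(1+e₀)·log₁₀(σ'_f/σ'_0) = 0.19×7.7/(1+1.2)×log₁₀(156.9/62.503)
    = 0.665 × 0.39972 = 0.2658 m

S_c ≈ 266 mm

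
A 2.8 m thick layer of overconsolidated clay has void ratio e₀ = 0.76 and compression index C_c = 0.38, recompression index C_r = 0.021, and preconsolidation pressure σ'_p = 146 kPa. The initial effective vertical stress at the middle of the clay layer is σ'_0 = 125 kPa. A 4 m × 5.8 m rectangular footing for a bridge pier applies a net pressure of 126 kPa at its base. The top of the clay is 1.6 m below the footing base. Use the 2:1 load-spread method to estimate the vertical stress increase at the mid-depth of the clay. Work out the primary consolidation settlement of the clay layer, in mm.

Mid-depth of clay below the footing base: z = 1.6 + 2.8/2 = 3 m.
Stress increase at mid-clay by the 2:1 spreading method:
Δσ = qBL/((B+z)(L+z)) = 126×4×5.8/((4+3)(5.8+3)) = 47.455 kPa
Final effective stress: σ'_f = 125 + 47.455 = 172.45 kPa.
σ'_f = 172.45 > σ'_p = 146 kPa, so the stress path crosses the preconsolidation pressure — recompression up to σ'_p, then virgin compression beyond:
S_c = H/(1+e₀)·[C_r·log₁₀(σ'_p/σ'_0) + C_c·log₁₀(σ'_f/σ'_p)]
    = 2.8/1.76 × [0.021×log₁₀(146/125) + 0.38×log₁₀(172.45/146)]
    = 1.5909 × [0.0014163 + 0.027478] = 0.04597 m

S_c ≈ 46 mm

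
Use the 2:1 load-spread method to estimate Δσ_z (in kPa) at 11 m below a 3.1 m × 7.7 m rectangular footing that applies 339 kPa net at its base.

By the 2:1 method the load spreads at 1 horizontal : 2 vertical, so at depth z the loaded area has grown by z in each plan dimension:
Δσ = qBL/((B+z)(L+z)) = 339×3.1×7.7/((3.1+11)(7.7+11)) = 30.69 kPa

Δσ_z ≈ 30.7 kPa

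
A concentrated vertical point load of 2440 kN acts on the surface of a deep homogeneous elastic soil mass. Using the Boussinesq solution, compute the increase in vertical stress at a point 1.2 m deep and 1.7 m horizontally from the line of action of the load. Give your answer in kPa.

Δσ_z ≈ 51.6 kPa

Boussinesq vertical stress below a point load on an elastic half-space:
Δσ_z = 3P/(2πz²) · [1 + (r/z)²]^(−5/2)
r/z = 1.7/1.2 = 1.4167; [1+(r/z)²]^(−5/2) = 0.06378.
Δσ_z = 3×2440/(2π×1.2²) × 0.06378 = 809.04 × 0.06378 = 51.6 kPa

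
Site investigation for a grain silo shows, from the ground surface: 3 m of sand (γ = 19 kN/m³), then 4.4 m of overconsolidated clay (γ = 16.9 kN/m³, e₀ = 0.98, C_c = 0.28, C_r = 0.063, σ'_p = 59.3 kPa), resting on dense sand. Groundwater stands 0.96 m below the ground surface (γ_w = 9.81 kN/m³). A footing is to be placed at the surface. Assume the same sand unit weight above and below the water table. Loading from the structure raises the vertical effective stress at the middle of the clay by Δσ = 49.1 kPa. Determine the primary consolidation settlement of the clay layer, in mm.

Mid-depth of clay below the ground surface: z = 3 + 4.4/2 = 5.2 m.
Total vertical stress at mid-clay: σ_v = 19×3 + 16.9×2.2 = 94.18 kPa.
Pore pressure: u = 9.81×(5.2 − 0.96) = 41.594 kPa.
Initial effective stress: σ'_0 = σ_v − u = 94.18 − 41.594 = 52.586 kPa.
Final effective stress: σ'_f = 52.586 + 49.1 = 101.69 kPa.
σ'_f = 101.69 > σ'_p = 59.3 kPa, so the stress path crosses the preconsolidation pressure — recompression up to σ'_p, then virgin compression beyond:
S_c = H/(1+e₀)·[C_r·log₁₀(σ'_p/σ'_0) + C_c·log₁₀(σ'_f/σ'_p)]
    = 4.4/1.98 × [0.063×log₁₀(59.3/52.586) + 0.28×log₁₀(101.69/59.3)]
    = 2.2222 × [0.0032876 + 0.065583] = 0.153 m

S_c ≈ 153 mm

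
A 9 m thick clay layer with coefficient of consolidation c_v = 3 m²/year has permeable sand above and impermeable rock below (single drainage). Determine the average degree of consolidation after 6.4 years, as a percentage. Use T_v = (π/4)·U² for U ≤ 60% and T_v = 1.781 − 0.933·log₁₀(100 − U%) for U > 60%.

U ≈ 54.9 %

Drainage path length: H_d = H = 9 m (single drainage).
T_v = c_v·t/H_d² = 3×6.4/9² = 0.23704.
T_v = 0.23704 corresponds to the U ≤ 60% branch:
U = √(4T_v/π) = 0.5494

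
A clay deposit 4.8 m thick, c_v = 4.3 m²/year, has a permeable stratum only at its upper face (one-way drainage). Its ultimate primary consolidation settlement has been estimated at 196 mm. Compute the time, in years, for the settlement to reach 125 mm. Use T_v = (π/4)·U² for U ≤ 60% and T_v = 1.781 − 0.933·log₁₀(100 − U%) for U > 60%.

Drainage path length: H_d = H = 4.8 m (single drainage).
U = S(t)/S_ult = 125/196 = 0.6378.
U > 60%: T_v = 1.781 − 0.933·log₁₀(100 − 63.776) = 0.32645.
t = T_v·H_d²/c_v = 0.32645×4.8²/4.3 = 1.749 years.

t ≈ 1.75 years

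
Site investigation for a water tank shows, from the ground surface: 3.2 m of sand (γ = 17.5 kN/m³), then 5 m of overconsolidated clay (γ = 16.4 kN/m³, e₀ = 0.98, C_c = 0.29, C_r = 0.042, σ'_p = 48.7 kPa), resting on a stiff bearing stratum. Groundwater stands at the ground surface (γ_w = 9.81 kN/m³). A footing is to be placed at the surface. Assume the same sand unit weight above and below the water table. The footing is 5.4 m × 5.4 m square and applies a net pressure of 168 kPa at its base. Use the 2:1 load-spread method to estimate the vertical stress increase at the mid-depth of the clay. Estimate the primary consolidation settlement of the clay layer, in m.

Mid-depth of clay below the ground surface: z = 3.2 + 5/2 = 5.7 m.
Total vertical stress at mid-clay: σ_v = 17.5×3.2 + 16.4×2.5 = 97 kPa.
Pore pressure: u = 9.81×(5.7 − 0) = 55.917 kPa.
Initial effective stress: σ'_0 = σ_v − u = 97 − 55.917 = 41.083 kPa.
Stress increase at mid-clay by the 2:1 spreading method:
Δσ = qBL/((B+z)(L+z)) = 168×5.4×5.4/((5.4+5.7)(5.4+5.7)) = 39.76 kPa
Final effective stress: σ'_f = 41.083 + 39.76 = 80.843 kPa.
σ'_f = 80.843 > σ'_p = 48.7 kPa, so the stress path crosses the preconsolidation pressure — recompression up to σ'_p, then virgin compression beyond:
S_c = H/(1+e₀)·[C_r·log₁₀(σ'_p/σ'_0) + C_c·log₁₀(σ'_f/σ'_p)]
    = 5/1.98 × [0.042×log₁₀(48.7/41.083) + 0.29×log₁₀(80.843/48.7)]
    = 2.5253 × [0.0031024 + 0.063833] = 0.169 m

S_c ≈ 0.169 m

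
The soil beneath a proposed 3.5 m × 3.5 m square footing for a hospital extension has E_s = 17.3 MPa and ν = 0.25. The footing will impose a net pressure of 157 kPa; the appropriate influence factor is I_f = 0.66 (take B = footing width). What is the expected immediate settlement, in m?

Immediate (elastic) settlement: S_e = q·B·(1−ν²)/E_s · I_f.
E_s = 17.3 MPa = 17300 kPa.
S_e = 157 × 3.5 × (1 − 0.25²) / 17300 × 0.66
    = 157 × 3.5 × 0.9375 / 17300 × 0.66
    = 0.01965 m

S_e ≈ 0.0197 m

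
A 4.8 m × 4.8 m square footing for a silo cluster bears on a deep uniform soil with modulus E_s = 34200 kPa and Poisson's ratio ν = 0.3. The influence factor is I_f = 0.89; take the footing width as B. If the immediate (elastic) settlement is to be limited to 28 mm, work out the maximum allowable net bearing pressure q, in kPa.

S_e = q·B·(1−ν²)/E_s · I_f  ⇒  q = S_e·E_s / (B·(1−ν²)·I_f).
q = 0.028 × 34200 / (4.8 × 0.91 × 0.89) = 246.3 kPa

q ≈ 246 kPa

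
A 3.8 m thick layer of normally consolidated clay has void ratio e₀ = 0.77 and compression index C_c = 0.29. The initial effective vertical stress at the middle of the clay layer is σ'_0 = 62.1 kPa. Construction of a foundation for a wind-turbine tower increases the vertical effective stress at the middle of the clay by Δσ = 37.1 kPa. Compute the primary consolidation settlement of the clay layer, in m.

Final effective stress: σ'_f = σ'_0 + Δσ = 62.1 + 37.1 = 99.2 kPa.
Normally consolidated clay, so the full stress increment lies on the virgin compression line:
S_c = C_c·H/(1+e₀)·log₁₀(σ'_f/σ'_0) = 0.29×3.8/(1+0.77)×log₁₀(99.2/62.1)
    = 0.6226 × 0.20342 = 0.1266 m

S_c ≈ 0.127 m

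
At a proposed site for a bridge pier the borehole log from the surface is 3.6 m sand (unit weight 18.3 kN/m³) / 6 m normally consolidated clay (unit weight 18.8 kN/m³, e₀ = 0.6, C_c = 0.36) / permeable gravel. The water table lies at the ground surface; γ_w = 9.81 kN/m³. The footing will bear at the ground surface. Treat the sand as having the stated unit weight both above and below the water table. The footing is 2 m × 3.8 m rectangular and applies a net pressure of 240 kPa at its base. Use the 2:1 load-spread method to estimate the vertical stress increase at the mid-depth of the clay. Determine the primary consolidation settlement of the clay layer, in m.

Mid-depth of clay below the ground surface: z = 3.6 + 6/2 = 6.6 m.
Total vertical stress at mid-clay: σ_v = 18.3×3.6 + 18.8×3 = 122.28 kPa.
Pore pressure: u = 9.81×(6.6 − 0) = 64.746 kPa.
Initial effective stress: σ'_0 = σ_v − u = 122.28 − 64.746 = 57.534 kPa.
Stress increase at mid-clay by the 2:1 spreading method:
Δσ = qBL/((B+z)(L+z)) = 240×2×3.8/((2+6.6)(3.8+6.6)) = 20.394 kPa
Final effective stress: σ'_f = σ'_0 + Δσ = 57.534 + 20.394 = 77.928 kPa.
Normally consolidated clay, so the full stress increment lies on the virgin compression line:
S_c = C_c·H/(1+e₀)·log₁₀(σ'_f/σ'_0) = 0.36×6/(1+0.6)×log₁₀(77.928/57.534)
    = 1.35 × 0.13177 = 0.1779 m

S_c ≈ 0.178 m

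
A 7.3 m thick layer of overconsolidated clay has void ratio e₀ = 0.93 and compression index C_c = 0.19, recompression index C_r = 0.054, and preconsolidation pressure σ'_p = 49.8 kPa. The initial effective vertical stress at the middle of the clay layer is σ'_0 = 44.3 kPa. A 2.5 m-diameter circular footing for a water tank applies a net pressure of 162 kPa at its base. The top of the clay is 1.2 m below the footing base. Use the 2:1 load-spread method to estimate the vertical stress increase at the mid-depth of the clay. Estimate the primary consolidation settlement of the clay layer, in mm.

S_c ≈ 84 mm

Mid-depth of clay below the footing base: z = 1.2 + 7.3/2 = 4.85 m.
Stress increase at mid-clay by the 2:1 spreading method:
Δσ ≈ qD²/(D+z)² = 162×2.5²/(2.5+4.85)² = 18.742 kPa
Final effective stress: σ'_f = 44.3 + 18.742 = 63.042 kPa.
σ'_f = 63.042 > σ'_p = 49.8 kPa, so the stress path crosses the preconsolidation pressure — recompression up to σ'_p, then virgin compression beyond:
S_c = H/(1+e₀)·[C_r·log₁₀(σ'_p/σ'_0) + C_c·log₁₀(σ'_f/σ'_p)]
    = 7.3/1.93 × [0.054×log₁₀(49.8/44.3) + 0.19×log₁₀(63.042/49.8)]
    = 3.7824 × [0.0027446 + 0.019456] = 0.08397 m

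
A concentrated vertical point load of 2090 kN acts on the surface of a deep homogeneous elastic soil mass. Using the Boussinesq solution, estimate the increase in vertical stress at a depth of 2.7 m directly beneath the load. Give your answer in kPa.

Boussinesq vertical stress below a point load on an elastic half-space:
Δσ_z = 3P/(2πz²) · [1 + (r/z)²]^(−5/2)
r/z = 0/2.7 = 0; [1+(r/z)²]^(−5/2) = 1.
Δσ_z = 3×2090/(2π×2.7²) × 1 = 136.89 × 1 = 136.9 kPa

Δσ_z ≈ 137 kPa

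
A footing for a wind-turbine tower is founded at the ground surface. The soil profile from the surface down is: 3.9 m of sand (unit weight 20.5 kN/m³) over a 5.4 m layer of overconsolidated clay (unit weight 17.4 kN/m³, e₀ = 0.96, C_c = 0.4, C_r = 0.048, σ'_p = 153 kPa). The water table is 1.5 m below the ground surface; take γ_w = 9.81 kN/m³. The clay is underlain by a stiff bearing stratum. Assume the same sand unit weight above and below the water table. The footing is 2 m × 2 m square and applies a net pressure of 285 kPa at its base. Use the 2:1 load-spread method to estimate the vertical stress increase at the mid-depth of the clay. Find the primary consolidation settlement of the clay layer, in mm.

Mid-depth of clay below the ground surface: z = 3.9 + 5.4/2 = 6.6 m.
Total vertical stress at mid-clay: σ_v = 20.5×3.9 + 17.4×2.7 = 126.93 kPa.
Pore pressure: u = 9.81×(6.6 − 1.5) = 50.031 kPa.
Initial effective stress: σ'_0 = σ_v − u = 126.93 − 50.031 = 76.899 kPa.
Stress increase at mid-clay by the 2:1 spreading method:
Δσ = qBL/((B+z)(L+z)) = 285×2×2/((2+6.6)(2+6.6)) = 15.414 kPa
Final effective stress: σ'_f = 76.899 + 15.414 = 92.313 kPa.
σ'_f = 92.313 ≤ σ'_p = 153 kPa, so the clay remains overconsolidated and only the recompression index applies:
S_c = C_r·H/(1+e₀)·log₁₀(σ'_f/σ'_0) = 0.048×5.4/1.96×log₁₀(92.313/76.899)
    = 0.13224 × 0.079342 = 0.01049 m

S_c ≈ 10.5 mm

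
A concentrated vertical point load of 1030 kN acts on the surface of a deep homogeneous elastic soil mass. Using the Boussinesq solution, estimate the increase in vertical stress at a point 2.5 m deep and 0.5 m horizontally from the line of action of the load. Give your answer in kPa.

Boussinesq vertical stress below a point load on an elastic half-space:
Δσ_z = 3P/(2πz²) · [1 + (r/z)²]^(−5/2)
r/z = 0.5/2.5 = 0.2; [1+(r/z)²]^(−5/2) = 0.9066.
Δσ_z = 3×1030/(2π×2.5²) × 0.9066 = 78.686 × 0.9066 = 71.34 kPa

Δσ_z ≈ 71.3 kPa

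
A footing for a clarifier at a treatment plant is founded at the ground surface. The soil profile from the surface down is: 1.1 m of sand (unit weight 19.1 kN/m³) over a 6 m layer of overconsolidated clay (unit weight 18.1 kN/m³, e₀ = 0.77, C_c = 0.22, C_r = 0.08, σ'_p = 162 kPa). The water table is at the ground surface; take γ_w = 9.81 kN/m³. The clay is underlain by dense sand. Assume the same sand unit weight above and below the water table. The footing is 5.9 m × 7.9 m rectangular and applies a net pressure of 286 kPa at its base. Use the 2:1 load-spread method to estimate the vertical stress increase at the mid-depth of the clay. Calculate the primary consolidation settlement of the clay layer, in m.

Mid-depth of clay below the ground surface: z = 1.1 + 6/2 = 4.1 m.
Total vertical stress at mid-clay: σ_v = 19.1×1.1 + 18.1×3 = 75.31 kPa.
Pore pressure: u = 9.81×(4.1 − 0) = 40.221 kPa.
Initial effective stress: σ'_0 = σ_v − u = 75.31 − 40.221 = 35.089 kPa.
Stress increase at mid-clay by the 2:1 spreading method:
Δσ = qBL/((B+z)(L+z)) = 286×5.9×7.9/((5.9+4.1)(7.9+4.1)) = 111.09 kPa
Final effective stress: σ'_f = 35.089 + 111.09 = 146.18 kPa.
σ'_f = 146.18 ≤ σ'_p = 162 kPa, so the clay remains overconsolidated and only the recompression index applies:
S_c = C_r·H/(1+e₀)·log₁₀(σ'_f/σ'_0) = 0.08×6/1.77×log₁₀(146.18/35.089)
    = 0.27118 × 0.61972 = 0.1681 m

S_c ≈ 0.168 m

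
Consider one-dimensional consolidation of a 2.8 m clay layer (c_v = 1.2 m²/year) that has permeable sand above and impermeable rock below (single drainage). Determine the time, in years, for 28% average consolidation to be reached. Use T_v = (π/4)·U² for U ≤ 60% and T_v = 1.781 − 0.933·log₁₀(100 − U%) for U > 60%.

t ≈ 0.402 years

Drainage path length: H_d = H = 2.8 m (single drainage).
U ≤ 60%: T_v = (π/4)·U² = (π/4)×0.28² = 0.061575.
t = T_v·H_d²/c_v = 0.061575×2.8²/1.2 = 0.4023 years.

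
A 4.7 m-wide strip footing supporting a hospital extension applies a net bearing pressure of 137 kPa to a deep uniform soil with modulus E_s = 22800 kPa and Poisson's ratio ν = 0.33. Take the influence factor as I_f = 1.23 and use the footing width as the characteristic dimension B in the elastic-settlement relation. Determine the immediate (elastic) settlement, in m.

Immediate (elastic) settlement: S_e = q·B·(1−ν²)/E_s · I_f.
S_e = 137 × 4.7 × (1 − 0.33²) / 22800 × 1.23
    = 137 × 4.7 × 0.8911 / 22800 × 1.23
    = 0.03095 m

S_e ≈ 0.031 m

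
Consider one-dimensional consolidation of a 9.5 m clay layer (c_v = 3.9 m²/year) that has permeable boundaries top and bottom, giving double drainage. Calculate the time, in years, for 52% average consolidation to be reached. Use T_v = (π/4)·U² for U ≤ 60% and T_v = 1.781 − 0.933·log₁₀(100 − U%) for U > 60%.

t ≈ 1.23 years

Drainage path length: H_d = H/2 = 4.75 m (double drainage).
U ≤ 60%: T_v = (π/4)·U² = (π/4)×0.52² = 0.21237.
t = T_v·H_d²/c_v = 0.21237×4.75²/3.9 = 1.229 years.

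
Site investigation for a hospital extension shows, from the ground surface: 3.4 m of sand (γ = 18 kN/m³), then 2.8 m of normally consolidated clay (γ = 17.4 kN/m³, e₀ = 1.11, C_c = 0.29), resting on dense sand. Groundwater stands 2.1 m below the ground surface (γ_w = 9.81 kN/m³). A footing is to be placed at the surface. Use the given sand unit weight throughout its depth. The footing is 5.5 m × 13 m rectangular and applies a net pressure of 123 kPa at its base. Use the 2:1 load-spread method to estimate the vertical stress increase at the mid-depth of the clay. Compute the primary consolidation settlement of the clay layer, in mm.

Mid-depth of clay below the ground surface: z = 3.4 + 2.8/2 = 4.8 m.
Total vertical stress at mid-clay: σ_v = 18×3.4 + 17.4×1.4 = 85.56 kPa.
Pore pressure: u = 9.81×(4.8 − 2.1) = 26.487 kPa.
Initial effective stress: σ'_0 = σ_v − u = 85.56 − 26.487 = 59.073 kPa.
Stress increase at mid-clay by the 2:1 spreading method:
Δσ = qBL/((B+z)(L+z)) = 123×5.5×13/((5.5+4.8)(13+4.8)) = 47.968 kPa
Final effective stress: σ'_f = σ'_0 + Δσ = 59.073 + 47.968 = 107.04 kPa.
Normally consolidated clay, so the full stress increment lies on the virgin compression line:
S_c = C_c·H/(1+e₀)·log₁₀(σ'_f/σ'_0) = 0.29×2.8/(1+1.11)×log₁₀(107.04/59.073)
    = 0.38483 × 0.25816 = 0.09935 m

S_c ≈ 99.3 mm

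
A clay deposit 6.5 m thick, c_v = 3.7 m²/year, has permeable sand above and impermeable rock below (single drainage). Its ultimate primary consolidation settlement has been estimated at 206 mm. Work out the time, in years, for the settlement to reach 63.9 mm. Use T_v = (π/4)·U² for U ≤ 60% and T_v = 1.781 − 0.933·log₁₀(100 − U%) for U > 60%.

t ≈ 0.863 years

Drainage path length: H_d = H = 6.5 m (single drainage).
U = S(t)/S_ult = 63.9/206 = 0.3102.
U ≤ 60%: T_v = (π/4)·U² = (π/4)×0.31019² = 0.075571.
t = T_v·H_d²/c_v = 0.075571×6.5²/3.7 = 0.8629 years.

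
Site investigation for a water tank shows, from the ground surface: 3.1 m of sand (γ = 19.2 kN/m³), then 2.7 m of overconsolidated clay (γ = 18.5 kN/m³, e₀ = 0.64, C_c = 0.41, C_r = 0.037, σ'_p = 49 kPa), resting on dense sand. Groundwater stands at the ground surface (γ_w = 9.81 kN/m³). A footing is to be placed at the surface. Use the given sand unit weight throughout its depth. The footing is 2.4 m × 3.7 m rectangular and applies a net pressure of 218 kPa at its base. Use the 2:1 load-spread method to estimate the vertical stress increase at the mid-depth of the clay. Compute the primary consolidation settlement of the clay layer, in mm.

Mid-depth of clay below the ground surface: z = 3.1 + 2.7/2 = 4.45 m.
Total vertical stress at mid-clay: σ_v = 19.2×3.1 + 18.5×1.35 = 84.495 kPa.
Pore pressure: u = 9.81×(4.45 − 0) = 43.655 kPa.
Initial effective stress: σ'_0 = σ_v − u = 84.495 − 43.655 = 40.84 kPa.
Stress increase at mid-clay by the 2:1 spreading method:
Δσ = qBL/((B+z)(L+z)) = 218×2.4×3.7/((2.4+4.45)(3.7+4.45)) = 34.675 kPa
Final effective stress: σ'_f = 40.84 + 34.675 = 75.515 kPa.
σ'_f = 75.515 > σ'_p = 49 kPa, so the stress path crosses the preconsolidation pressure — recompression up to σ'_p, then virgin compression beyond:
S_c = H/(1+e₀)·[C_r·log₁₀(σ'_p/σ'_0) + C_c·log₁₀(σ'_f/σ'_p)]
    = 2.7/1.64 × [0.037×log₁₀(49/40.84) + 0.41×log₁₀(75.515/49)]
    = 1.6463 × [0.0029271 + 0.077013] = 0.1316 m

S_c ≈ 132 mm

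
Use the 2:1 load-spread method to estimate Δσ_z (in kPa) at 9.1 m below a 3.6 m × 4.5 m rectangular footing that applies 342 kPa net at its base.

Δσ_z ≈ 32.1 kPa

By the 2:1 method the load spreads at 1 horizontal : 2 vertical, so at depth z the loaded area has grown by z in each plan dimension:
Δσ = qBL/((B+z)(L+z)) = 342×3.6×4.5/((3.6+9.1)(4.5+9.1)) = 32.077 kPa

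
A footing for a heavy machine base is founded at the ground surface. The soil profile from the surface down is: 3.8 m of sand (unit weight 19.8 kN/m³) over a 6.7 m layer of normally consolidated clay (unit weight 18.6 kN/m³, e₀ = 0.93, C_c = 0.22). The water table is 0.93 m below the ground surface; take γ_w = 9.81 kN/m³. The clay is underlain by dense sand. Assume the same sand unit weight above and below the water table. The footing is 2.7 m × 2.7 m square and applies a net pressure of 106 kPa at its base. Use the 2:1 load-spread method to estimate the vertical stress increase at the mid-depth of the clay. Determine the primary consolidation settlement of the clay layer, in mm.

Mid-depth of clay below the ground surface: z = 3.8 + 6.7/2 = 7.15 m.
Total vertical stress at mid-clay: σ_v = 19.8×3.8 + 18.6×3.35 = 137.55 kPa.
Pore pressure: u = 9.81×(7.15 − 0.93) = 61.018 kPa.
Initial effective stress: σ'_0 = σ_v − u = 137.55 − 61.018 = 76.532 kPa.
Stress increase at mid-clay by the 2:1 spreading method:
Δσ = qBL/((B+z)(L+z)) = 106×2.7×2.7/((2.7+7.15)(2.7+7.15)) = 7.9645 kPa
Final effective stress: σ'_f = σ'_0 + Δσ = 76.532 + 7.9645 = 84.496 kPa.
Normally consolidated clay, so the full stress increment lies on the virgin compression line:
S_c = C_c·H/(1+e₀)·log₁₀(σ'_f/σ'_0) = 0.22×6.7/(1+0.93)×log₁₀(84.496/76.532)
    = 0.76373 × 0.042993 = 0.03284 m

S_c ≈ 32.8 mm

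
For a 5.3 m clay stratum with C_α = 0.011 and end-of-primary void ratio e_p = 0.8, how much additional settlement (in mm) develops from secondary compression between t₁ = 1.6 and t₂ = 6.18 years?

S_s ≈ 19 mm

Secondary compression: S_s = C_α·H/(1+e_p)·log₁₀(t₂/t₁)
S_s = 0.011×5.3/(1+0.8)×log₁₀(6.18/1.6)
    = 0.03239 × 0.5869 = 0.01901 m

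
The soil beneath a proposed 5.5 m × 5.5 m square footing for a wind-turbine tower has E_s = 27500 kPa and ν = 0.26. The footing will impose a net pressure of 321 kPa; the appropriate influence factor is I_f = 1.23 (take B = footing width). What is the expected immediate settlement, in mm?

S_e ≈ 73.6 mm

Immediate (elastic) settlement: S_e = q·B·(1−ν²)/E_s · I_f.
S_e = 321 × 5.5 × (1 − 0.26²) / 27500 × 1.23
    = 321 × 5.5 × 0.9324 / 27500 × 1.23
    = 0.07363 m = 73.63 mm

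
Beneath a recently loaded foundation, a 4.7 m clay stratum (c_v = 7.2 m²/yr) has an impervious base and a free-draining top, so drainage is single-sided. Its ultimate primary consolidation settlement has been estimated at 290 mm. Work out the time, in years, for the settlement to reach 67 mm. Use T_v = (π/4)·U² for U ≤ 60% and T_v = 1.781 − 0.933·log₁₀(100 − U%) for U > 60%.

t ≈ 0.129 years

Drainage path length: H_d = H = 4.7 m (single drainage).
U = S(t)/S_ult = 67/290 = 0.231.
U ≤ 60%: T_v = (π/4)·U² = (π/4)×0.23103² = 0.041922.
t = T_v·H_d²/c_v = 0.041922×4.7²/7.2 = 0.1286 years.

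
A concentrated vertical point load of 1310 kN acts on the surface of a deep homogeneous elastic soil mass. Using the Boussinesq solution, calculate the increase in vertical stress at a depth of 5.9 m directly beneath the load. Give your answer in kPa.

Boussinesq vertical stress below a point load on an elastic half-space:
Δσ_z = 3P/(2πz²) · [1 + (r/z)²]^(−5/2)
r/z = 0/5.9 = 0; [1+(r/z)²]^(−5/2) = 1.
Δσ_z = 3×1310/(2π×5.9²) × 1 = 17.968 × 1 = 17.97 kPa

Δσ_z ≈ 18 kPa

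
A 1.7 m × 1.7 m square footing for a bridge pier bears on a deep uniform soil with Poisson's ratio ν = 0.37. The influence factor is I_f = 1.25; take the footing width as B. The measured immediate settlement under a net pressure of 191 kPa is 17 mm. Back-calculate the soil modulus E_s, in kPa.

S_e = q·B·(1−ν²)/E_s · I_f  ⇒  E_s = q·B·(1−ν²)·I_f / S_e.
E_s = 191 × 1.7 × 0.8631 × 1.25 / 0.017 = 20610 kPa

E_s ≈ 20600 kPa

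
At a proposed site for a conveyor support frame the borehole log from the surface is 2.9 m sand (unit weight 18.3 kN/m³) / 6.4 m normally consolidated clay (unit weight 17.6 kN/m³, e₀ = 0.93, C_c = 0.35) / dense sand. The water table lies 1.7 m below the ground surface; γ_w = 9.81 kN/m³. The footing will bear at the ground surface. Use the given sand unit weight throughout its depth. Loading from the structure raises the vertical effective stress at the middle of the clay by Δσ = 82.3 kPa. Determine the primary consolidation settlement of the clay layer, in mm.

Mid-depth of clay below the ground surface: z = 2.9 + 6.4/2 = 6.1 m.
Total vertical stress at mid-clay: σ_v = 18.3×2.9 + 17.6×3.2 = 109.39 kPa.
Pore pressure: u = 9.81×(6.1 − 1.7) = 43.164 kPa.
Initial effective stress: σ'_0 = σ_v − u = 109.39 − 43.164 = 66.226 kPa.
Final effective stress: σ'_f = σ'_0 + Δσ = 66.226 + 82.3 = 148.53 kPa.
Normally consolidated clay, so the full stress increment lies on the virgin compression line:
S_c = C_c·H/(1+e₀)·log₁₀(σ'_f/σ'_0) = 0.35×6.4/(1+0.93)×log₁₀(148.53/66.226)
    = 1.1606 × 0.35079 = 0.4071 m

S_c ≈ 407 mm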